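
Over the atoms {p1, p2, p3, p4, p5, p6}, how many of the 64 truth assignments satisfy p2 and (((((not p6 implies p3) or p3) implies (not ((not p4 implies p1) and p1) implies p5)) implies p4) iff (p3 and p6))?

Initial set: {(p2 and (((((not p6 implies p3) or p3) implies (not ((not p4 implies p1) and p1) implies p5)) implies p4) iff (p3 and p6)))}.
(p2 and (((((not p6 implies p3) or p3) implies (not ((not p4 implies p1) and p1) implies p5)) implies p4) iff (p3 and p6))): α-rule — add p2, (((((not p6 implies p3) or p3) implies (not ((not p4 implies p1) and p1) implies p5)) implies p4) iff (p3 and p6)).
(((((not p6 implies p3) or p3) implies (not ((not p4 implies p1) and p1) implies p5)) implies p4) iff (p3 and p6)): β-rule — branch into ((((not p6 implies p3) or p3) implies (not ((not p4 implies p1) and p1) implies p5)) implies p4), (p3 and p6)  //  not ((((not p6 implies p3) or p3) implies (not ((not p4 implies p1) and p1) implies p5)) implies p4), not (p3 and p6).
  branch 1 (add ((((not p6 implies p3) or p3) implies (not ((not p4 implies p1) and p1) implies p5)) implies p4), (p3 and p6)):
    (p3 and p6): α-rule — add p3, p6.
    ((((not p6 implies p3) or p3) implies (not ((not p4 implies p1) and p1) implies p5)) implies p4): β-rule — branch into not (((not p6 implies p3) or p3) implies (not ((not p4 implies p1) and p1) implies p5))  //  p4.
      branch 1.1 (add not (((not p6 implies p3) or p3) implies (not ((not p4 implies p1) and p1) implies p5))):
        not (((not p6 implies p3) or p3) implies (not ((not p4 implies p1) and p1) implies p5)): α-rule — add ((not p6 implies p3) or p3), not (not ((not p4 implies p1) and p1) implies p5).
        not (not ((not p4 implies p1) and p1) implies p5): α-rule — add not ((not p4 implies p1) and p1), not p5.
        ((not p6 implies p3) or p3): β-rule — branch into (not p6 implies p3)  //  p3.
          branch 1.1.1 (add (not p6 implies p3)):
            not ((not p4 implies p1) and p1): β-rule — branch into not (not p4 implies p1)  //  not p1.
              branch 1.1.1.1 (add not (not p4 implies p1)):
                not (not p4 implies p1): α-rule — add not p4, not p1.
                (not p6 implies p3): β-rule — branch into not not p6  //  p3.
                  branch 1.1.1.1.1 (add not not p6):
                    ○ open, literals {p1=F, p2=T, p3=T, p4=F, p5=F, p6=T}.
                  branch 1.1.1.1.2 (add p3):
                    ○ open, literals {p1=F, p2=T, p3=T, p4=F, p5=F, p6=T}.
              branch 1.1.1.2 (add not p1):
                (not p6 implies p3): β-rule — branch into not not p6  //  p3.
                  branch 1.1.1.2.1 (add not not p6):
                    ○ open, literals {p1=F, p2=T, p3=T, p5=F, p6=T}.
                  branch 1.1.1.2.2 (add p3):
                    ○ open, literals {p1=F, p2=T, p3=T, p5=F, p6=T}.
          branch 1.1.2 (add p3):
            not ((not p4 implies p1) and p1): β-rule — branch into not (not p4 implies p1)  //  not p1.
              branch 1.1.2.1 (add not (not p4 implies p1)):
                not (not p4 implies p1): α-rule — add not p4, not p1.
                ○ open, literals {p1=F, p2=T, p3=T, p4=F, p5=F, p6=T}.
              branch 1.1.2.2 (add not p1):
                ○ open, literals {p1=F, p2=T, p3=T, p5=F, p6=T}.
      branch 1.2 (add p4):
        ○ open, literals {p2=T, p3=T, p4=T, p6=T}.
  branch 2 (add not ((((not p6 implies p3) or p3) implies (not ((not p4 implies p1) and p1) implies p5)) implies p4), not (p3 and p6)):
    not ((((not p6 implies p3) or p3) implies (not ((not p4 implies p1) and p1) implies p5)) implies p4): α-rule — add (((not p6 implies p3) or p3) implies (not ((not p4 implies p1) and p1) implies p5)), not p4.
    not (p3 and p6): β-rule — branch into not p3  //  not p6.
      branch 2.1 (add not p3):
        (((not p6 implies p3) or p3) implies (not ((not p4 implies p1) and p1) implies p5)): β-rule — branch into not ((not p6 implies p3) or p3)  //  (not ((not p4 implies p1) and p1) implies p5).
          branch 2.1.1 (add not ((not p6 implies p3) or p3)):
            not ((not p6 implies p3) or p3): α-rule — add not (not p6 implies p3), not p3.
            not (not p6 implies p3): α-rule — add not p6, not p3.
            ○ open, literals {p2=T, p3=F, p4=F, p6=F}.
          branch 2.1.2 (add (not ((not p4 implies p1) and p1) implies p5)):
            (not ((not p4 implies p1) and p1) implies p5): β-rule — branch into not not ((not p4 implies p1) and p1)  //  p5.
              branch 2.1.2.1 (add not not ((not p4 implies p1) and p1)):
                not not ((not p4 implies p1) and p1): α-rule — add (not p4 implies p1), p1.
                (not p4 implies p1): β-rule — branch into not not p4  //  p1.
                  branch 2.1.2.1.1 (add not not p4):
                    × closes — contains both p4 and not p4.
                  branch 2.1.2.1.2 (add p1):
                    ○ open, literals {p1=T, p2=T, p3=F, p4=F}.
              branch 2.1.2.2 (add p5):
                ○ open, literals {p2=T, p3=F, p4=F, p5=T}.
      branch 2.2 (add not p6):
        (((not p6 implies p3) or p3) implies (not ((not p4 implies p1) and p1) implies p5)): β-rule — branch into not ((not p6 implies p3) or p3)  //  (not ((not p4 implies p1) and p1) implies p5).
          branch 2.2.1 (add not ((not p6 implies p3) or p3)):
            not ((not p6 implies p3) or p3): α-rule — add not (not p6 implies p3), not p3.
            not (not p6 implies p3): α-rule — add not p6, not p3.
            ○ open, literals {p2=T, p3=F, p4=F, p6=F}.
          branch 2.2.2 (add (not ((not p4 implies p1) and p1) implies p5)):
            (not ((not p4 implies p1) and p1) implies p5): β-rule — branch into not not ((not p4 implies p1) and p1)  //  p5.
              branch 2.2.2.1 (add not not ((not p4 implies p1) and p1)):
                not not ((not p4 implies p1) and p1): α-rule — add (not p4 implies p1), p1.
                (not p4 implies p1): β-rule — branch into not not p4  //  p1.
                  branch 2.2.2.1.1 (add not not p4):
                    × closes — contains both p4 and not p4.
                  branch 2.2.2.1.2 (add p1):
                    ○ open, literals {p1=T, p2=T, p4=F, p6=F}.
              branch 2.2.2.2 (add p5):
                ○ open, literals {p2=T, p4=F, p5=T, p6=F}.
2 branches closed, 13 open.
Each open branch fixes some atoms; the unmentioned ones are free. Counting distinct full assignments: branch {p1=F, p2=T, p3=T, p4=F, p5=F, p6=T} (none free) contributes 1 new; branch {p1=F, p2=T, p3=T, p4=F, p5=F, p6=T} (none free) contributes 0 new; branch {p1=F, p2=T, p3=T, p5=F, p6=T} (p4) contributes 1 new; branch {p1=F, p2=T, p3=T, p5=F, p6=T} (p4) contributes 0 new; branch {p1=F, p2=T, p3=T, p4=F, p5=F, p6=T} (none free) contributes 0 new; branch {p1=F, p2=T, p3=T, p5=F, p6=T} (p4) contributes 0 new; branch {p2=T, p3=T, p4=T, p6=T} (p1, p5) contributes 3 new; branch {p2=T, p3=F, p4=F, p6=F} (p1, p5) contributes 4 new; branch {p1=T, p2=T, p3=F, p4=F} (p5, p6) contributes 2 new; branch {p2=T, p3=F, p4=F, p5=T} (p1, p6) contributes 1 new; branch {p2=T, p3=F, p4=F, p6=F} (p1, p5) contributes 0 new; branch {p1=T, p2=T, p4=F, p6=F} (p3, p5) contributes 2 new; branch {p2=T, p4=F, p5=T, p6=F} (p1, p3) contributes 1 new. Total: 15.

15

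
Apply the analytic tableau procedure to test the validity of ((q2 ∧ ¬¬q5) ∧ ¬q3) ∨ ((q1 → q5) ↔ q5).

Not valid

Assume the negation and expand:
Initial set: {¬(((q2 ∧ ¬¬q5) ∧ ¬q3) ∨ ((q1 → q5) ↔ q5))}.
¬(((q2 ∧ ¬¬q5) ∧ ¬q3) ∨ ((q1 → q5) ↔ q5)): α-rule — add ¬((q2 ∧ ¬¬q5) ∧ ¬q3), ¬((q1 → q5) ↔ q5).
¬((q2 ∧ ¬¬q5) ∧ ¬q3): β-rule — branch into ¬(q2 ∧ ¬¬q5)  //  ¬¬q3.
  branch 1 (add ¬(q2 ∧ ¬¬q5)):
    ¬((q1 → q5) ↔ q5): β-rule — branch into (q1 → q5), ¬q5  //  ¬(q1 → q5), q5.
      branch 1.1 (add (q1 → q5), ¬q5):
        ¬(q2 ∧ ¬¬q5): β-rule — branch into ¬q2  //  ¬¬¬q5.
          branch 1.1.1 (add ¬q2):
            (q1 → q5): β-rule — branch into ¬q1  //  q5.
              branch 1.1.1.1 (add ¬q1):
                ○ open, literals {q1=F, q2=F, q5=F}.
              branch 1.1.1.2 (add q5):
                × closes — contains both q5 and ¬q5.
          branch 1.1.2 (add ¬¬¬q5):
            ¬¬¬q5: drop double negation, giving ¬q5.
            (q1 → q5): β-rule — branch into ¬q1  //  q5.
              branch 1.1.2.1 (add ¬q1):
                ○ open, literals {q1=F, q5=F}.
              branch 1.1.2.2 (add q5):
                × closes — contains both q5 and ¬q5.
      branch 1.2 (add ¬(q1 → q5), q5):
        ¬(q1 → q5): α-rule — add q1, ¬q5.
        × closes — contains both q5 and ¬q5.
  branch 2 (add ¬¬q3):
    ¬((q1 → q5) ↔ q5): β-rule — branch into (q1 → q5), ¬q5  //  ¬(q1 → q5), q5.
      branch 2.1 (add (q1 → q5), ¬q5):
        (q1 → q5): β-rule — branch into ¬q1  //  q5.
          branch 2.1.1 (add ¬q1):
            ○ open, literals {q1=F, q3=T, q5=F}.
          branch 2.1.2 (add q5):
            × closes — contains both q5 and ¬q5.
      branch 2.2 (add ¬(q1 → q5), q5):
        ¬(q1 → q5): α-rule — add q1, ¬q5.
        × closes — contains both q5 and ¬q5.
5 branches closed, 3 open.
An open branch gives a countermodel: q1=F, q2=F, q5=F (unmentioned atoms arbitrary); under it the original formula is false.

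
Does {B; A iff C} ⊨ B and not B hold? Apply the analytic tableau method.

No

Initial set: {B; (A iff C); not (B and not B)}.
(A iff C): β-rule — branch into A, C  //  not A, not C.
  branch 1 (add A, C):
    not (B and not B): β-rule — branch into not B  //  not not B.
      branch 1.1 (add not B):
        × closes — contains both B and not B.
      branch 1.2 (add not not B):
        ○ open, literals {A=1, B=1, C=1}.
  branch 2 (add not A, not C):
    not (B and not B): β-rule — branch into not B  //  not not B.
      branch 2.1 (add not B):
        × closes — contains both B and not B.
      branch 2.2 (add not not B):
        ○ open, literals {A=0, B=1, C=0}.
2 branches closed, 2 open.
An open branch gives a countermodel: A=1, B=1, C=1 (unmentioned atoms arbitrary); the premises hold there but the conclusion fails.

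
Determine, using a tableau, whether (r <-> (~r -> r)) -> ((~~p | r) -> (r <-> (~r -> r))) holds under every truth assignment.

Assume the negation and expand:
Initial set: {F ((r <-> (~r -> r)) -> ((~~p | r) -> (r <-> (~r -> r))))}.
F ((r <-> (~r -> r)) -> ((~~p | r) -> (r <-> (~r -> r)))): α-rule — add T (r <-> (~r -> r)), F ((~~p | r) -> (r <-> (~r -> r))).
F ((~~p | r) -> (r <-> (~r -> r))): α-rule — add T (~~p | r), F (r <-> (~r -> r)).
T (r <-> (~r -> r)): β-rule — branch into T r, T (~r -> r)  //  F r, F (~r -> r).
  branch 1 (add T r, T (~r -> r)):
    T (~~p | r): β-rule — branch into T ~~p  //  T r.
      branch 1.1 (add T ~~p):
        T ~~p: drop double negation, giving T p.
        F (r <-> (~r -> r)): β-rule — branch into T r, F (~r -> r)  //  F r, T (~r -> r).
          branch 1.1.1 (add T r, F (~r -> r)):
            F (~r -> r): α-rule — add T ~r, F r.
            × closes — contains both r and ~r.
          branch 1.1.2 (add F r, T (~r -> r)):
            × closes — contains both r and ~r.
      branch 1.2 (add T r):
        F (r <-> (~r -> r)): β-rule — branch into T r, F (~r -> r)  //  F r, T (~r -> r).
          branch 1.2.1 (add T r, F (~r -> r)):
            F (~r -> r): α-rule — add T ~r, F r.
            × closes — contains both r and ~r.
          branch 1.2.2 (add F r, T (~r -> r)):
            × closes — contains both r and ~r.
  branch 2 (add F r, F (~r -> r)):
    F (~r -> r): α-rule — add T ~r, F r.
    T (~~p | r): β-rule — branch into T ~~p  //  T r.
      branch 2.1 (add T ~~p):
        T ~~p: drop double negation, giving T p.
        F (r <-> (~r -> r)): β-rule — branch into T r, F (~r -> r)  //  F r, T (~r -> r).
          branch 2.1.1 (add T r, F (~r -> r)):
            × closes — contains both r and ~r.
          branch 2.1.2 (add F r, T (~r -> r)):
            T (~r -> r): β-rule — branch into F ~r  //  T r.
              branch 2.1.2.1 (add F ~r):
                × closes — contains both r and ~r.
              branch 2.1.2.2 (add T r):
                × closes — contains both r and ~r.
      branch 2.2 (add T r):
        × closes — contains both r and ~r.
All 8 branches close.
Every branch closed, so the negation is unsatisfiable and the formula is valid.

Valid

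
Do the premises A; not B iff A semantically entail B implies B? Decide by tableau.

Initial set: {T A; T (not B iff A); F (B implies B)}.
F (B implies B): α-rule — add T B, F B.
× closes — contains both B and not B.
All 1 branch closes.
Every branch closed, so the premises entail the conclusion.

Yes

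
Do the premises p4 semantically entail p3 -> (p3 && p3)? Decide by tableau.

Yes

Initial set: {p4; !(p3 -> (p3 && p3))}.
!(p3 -> (p3 && p3)): α-rule — add p3, !(p3 && p3).
!(p3 && p3): β-rule — branch into !p3  //  !p3.
  branch 1 (add !p3):
    × closes — contains both p3 and !p3.
  branch 2 (add !p3):
    × closes — contains both p3 and !p3.
All 2 branches close.
Every branch closed, so the premises entail the conclusion.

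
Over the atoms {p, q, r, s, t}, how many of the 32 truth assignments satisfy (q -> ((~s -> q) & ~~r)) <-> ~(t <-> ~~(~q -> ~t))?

Initial set: {((q -> ((~s -> q) & ~~r)) <-> ~(t <-> ~~(~q -> ~t)))}.
((q -> ((~s -> q) & ~~r)) <-> ~(t <-> ~~(~q -> ~t))): β-rule — branch into (q -> ((~s -> q) & ~~r)), ~(t <-> ~~(~q -> ~t))  //  ~(q -> ((~s -> q) & ~~r)), ~~(t <-> ~~(~q -> ~t)).
  branch 1 (add (q -> ((~s -> q) & ~~r)), ~(t <-> ~~(~q -> ~t))):
    (q -> ((~s -> q) & ~~r)): β-rule — branch into ~q  //  ((~s -> q) & ~~r).
      branch 1.1 (add ~q):
        ~(t <-> ~~(~q -> ~t)): β-rule — branch into t, ~~~(~q -> ~t)  //  ~t, ~~(~q -> ~t).
          branch 1.1.1 (add t, ~~~(~q -> ~t)):
            ~~~(~q -> ~t): drop double negation, giving ~(~q -> ~t).
            ~(~q -> ~t): α-rule — add ~q, ~~t.
            ○ open, literals {q=0, t=1}.
          branch 1.1.2 (add ~t, ~~(~q -> ~t)):
            ~~(~q -> ~t): drop double negation, giving (~q -> ~t).
            (~q -> ~t): β-rule — branch into ~~q  //  ~t.
              branch 1.1.2.1 (add ~~q):
                × closes — contains both q and ~q.
              branch 1.1.2.2 (add ~t):
                ○ open, literals {q=0, t=0}.
      branch 1.2 (add ((~s -> q) & ~~r)):
        ((~s -> q) & ~~r): α-rule — add (~s -> q), ~~r.
        ~~r: drop double negation, giving r.
        ~(t <-> ~~(~q -> ~t)): β-rule — branch into t, ~~~(~q -> ~t)  //  ~t, ~~(~q -> ~t).
          branch 1.2.1 (add t, ~~~(~q -> ~t)):
            ~~~(~q -> ~t): drop double negation, giving ~(~q -> ~t).
            ~(~q -> ~t): α-rule — add ~q, ~~t.
            (~s -> q): β-rule — branch into ~~s  //  q.
              branch 1.2.1.1 (add ~~s):
                ○ open, literals {q=0, r=1, s=1, t=1}.
              branch 1.2.1.2 (add q):
                × closes — contains both q and ~q.
          branch 1.2.2 (add ~t, ~~(~q -> ~t)):
            ~~(~q -> ~t): drop double negation, giving (~q -> ~t).
            (~s -> q): β-rule — branch into ~~s  //  q.
              branch 1.2.2.1 (add ~~s):
                (~q -> ~t): β-rule — branch into ~~q  //  ~t.
                  branch 1.2.2.1.1 (add ~~q):
                    ○ open, literals {q=1, r=1, s=1, t=0}.
                  branch 1.2.2.1.2 (add ~t):
                    ○ open, literals {r=1, s=1, t=0}.
              branch 1.2.2.2 (add q):
                (~q -> ~t): β-rule — branch into ~~q  //  ~t.
                  branch 1.2.2.2.1 (add ~~q):
                    ○ open, literals {q=1, r=1, t=0}.
                  branch 1.2.2.2.2 (add ~t):
                    ○ open, literals {q=1, r=1, t=0}.
  branch 2 (add ~(q -> ((~s -> q) & ~~r)), ~~(t <-> ~~(~q -> ~t))):
    ~(q -> ((~s -> q) & ~~r)): α-rule — add q, ~((~s -> q) & ~~r).
    ~~(t <-> ~~(~q -> ~t)): β-rule — branch into t, ~~(~q -> ~t)  //  ~t, ~~~(~q -> ~t).
      branch 2.1 (add t, ~~(~q -> ~t)):
        ~~(~q -> ~t): drop double negation, giving (~q -> ~t).
        ~((~s -> q) & ~~r): β-rule — branch into ~(~s -> q)  //  ~~~r.
          branch 2.1.1 (add ~(~s -> q)):
            ~(~s -> q): α-rule — add ~s, ~q.
            × closes — contains both q and ~q.
          branch 2.1.2 (add ~~~r):
            ~~~r: drop double negation, giving ~r.
            (~q -> ~t): β-rule — branch into ~~q  //  ~t.
              branch 2.1.2.1 (add ~~q):
                ○ open, literals {q=1, r=0, t=1}.
              branch 2.1.2.2 (add ~t):
                × closes — contains both t and ~t.
      branch 2.2 (add ~t, ~~~(~q -> ~t)):
        ~~~(~q -> ~t): drop double negation, giving ~(~q -> ~t).
        ~(~q -> ~t): α-rule — add ~q, ~~t.
        × closes — contains both q and ~q.
5 branches closed, 8 open.
Each open branch fixes some atoms; the unmentioned ones are free. Counting distinct full assignments: branch {q=0, t=1} (p, r, s) contributes 8 new; branch {q=0, t=0} (p, r, s) contributes 8 new; branch {q=0, r=1, s=1, t=1} (p) contributes 0 new; branch {q=1, r=1, s=1, t=0} (p) contributes 2 new; branch {r=1, s=1, t=0} (p, q) contributes 0 new; branch {q=1, r=1, t=0} (p, s) contributes 2 new; branch {q=1, r=1, t=0} (p, s) contributes 0 new; branch {q=1, r=0, t=1} (p, s) contributes 4 new. Total: 24.

24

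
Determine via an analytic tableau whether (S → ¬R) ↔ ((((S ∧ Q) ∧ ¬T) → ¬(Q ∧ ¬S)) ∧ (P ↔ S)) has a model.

Satisfiable

Initial set: {((S → ¬R) ↔ ((((S ∧ Q) ∧ ¬T) → ¬(Q ∧ ¬S)) ∧ (P ↔ S)))}.
((S → ¬R) ↔ ((((S ∧ Q) ∧ ¬T) → ¬(Q ∧ ¬S)) ∧ (P ↔ S))): β-rule — branch into (S → ¬R), ((((S ∧ Q) ∧ ¬T) → ¬(Q ∧ ¬S)) ∧ (P ↔ S))  //  ¬(S → ¬R), ¬((((S ∧ Q) ∧ ¬T) → ¬(Q ∧ ¬S)) ∧ (P ↔ S)).
  branch 1 (add (S → ¬R), ((((S ∧ Q) ∧ ¬T) → ¬(Q ∧ ¬S)) ∧ (P ↔ S))):
    ((((S ∧ Q) ∧ ¬T) → ¬(Q ∧ ¬S)) ∧ (P ↔ S)): α-rule — add (((S ∧ Q) ∧ ¬T) → ¬(Q ∧ ¬S)), (P ↔ S).
    (S → ¬R): β-rule — branch into ¬S  //  ¬R.
      branch 1.1 (add ¬S):
        (((S ∧ Q) ∧ ¬T) → ¬(Q ∧ ¬S)): β-rule — branch into ¬((S ∧ Q) ∧ ¬T)  //  ¬(Q ∧ ¬S).
          branch 1.1.1 (add ¬((S ∧ Q) ∧ ¬T)):
            (P ↔ S): β-rule — branch into P, S  //  ¬P, ¬S.
              branch 1.1.1.1 (add P, S):
                × closes — contains both S and ¬S.
              branch 1.1.1.2 (add ¬P, ¬S):
                ¬((S ∧ Q) ∧ ¬T): β-rule — branch into ¬(S ∧ Q)  //  ¬¬T.
                  branch 1.1.1.2.1 (add ¬(S ∧ Q)):
                    ¬(S ∧ Q): β-rule — branch into ¬S  //  ¬Q.
                      branch 1.1.1.2.1.1 (add ¬S):
                        ○ open, literals {P=false, S=false}.
                      branch 1.1.1.2.1.2 (add ¬Q):
                        ○ open, literals {P=false, Q=false, S=false}.
                  branch 1.1.1.2.2 (add ¬¬T):
                    ○ open, literals {P=false, S=false, T=true}.
          branch 1.1.2 (add ¬(Q ∧ ¬S)):
            (P ↔ S): β-rule — branch into P, S  //  ¬P, ¬S.
              branch 1.1.2.1 (add P, S):
                × closes — contains both S and ¬S.
              branch 1.1.2.2 (add ¬P, ¬S):
                ¬(Q ∧ ¬S): β-rule — branch into ¬Q  //  ¬¬S.
                  branch 1.1.2.2.1 (add ¬Q):
                    ○ open, literals {P=false, Q=false, S=false}.
                  branch 1.1.2.2.2 (add ¬¬S):
                    × closes — contains both S and ¬S.
      branch 1.2 (add ¬R):
        (((S ∧ Q) ∧ ¬T) → ¬(Q ∧ ¬S)): β-rule — branch into ¬((S ∧ Q) ∧ ¬T)  //  ¬(Q ∧ ¬S).
          branch 1.2.1 (add ¬((S ∧ Q) ∧ ¬T)):
            (P ↔ S): β-rule — branch into P, S  //  ¬P, ¬S.
              branch 1.2.1.1 (add P, S):
                ¬((S ∧ Q) ∧ ¬T): β-rule — branch into ¬(S ∧ Q)  //  ¬¬T.
                  branch 1.2.1.1.1 (add ¬(S ∧ Q)):
                    ¬(S ∧ Q): β-rule — branch into ¬S  //  ¬Q.
                      branch 1.2.1.1.1.1 (add ¬S):
                        × closes — contains both S and ¬S.
                      branch 1.2.1.1.1.2 (add ¬Q):
                        ○ open, literals {P=true, Q=false, R=false, S=true}.
                  branch 1.2.1.1.2 (add ¬¬T):
                    ○ open, literals {P=true, R=false, S=true, T=true}.
              branch 1.2.1.2 (add ¬P, ¬S):
                ¬((S ∧ Q) ∧ ¬T): β-rule — branch into ¬(S ∧ Q)  //  ¬¬T.
                  branch 1.2.1.2.1 (add ¬(S ∧ Q)):
                    ¬(S ∧ Q): β-rule — branch into ¬S  //  ¬Q.
                      branch 1.2.1.2.1.1 (add ¬S):
                        ○ open, literals {P=false, R=false, S=false}.
                      branch 1.2.1.2.1.2 (add ¬Q):
                        ○ open, literals {P=false, Q=false, R=false, S=false}.
                  branch 1.2.1.2.2 (add ¬¬T):
                    ○ open, literals {P=false, R=false, S=false, T=true}.
          branch 1.2.2 (add ¬(Q ∧ ¬S)):
            (P ↔ S): β-rule — branch into P, S  //  ¬P, ¬S.
              branch 1.2.2.1 (add P, S):
                ¬(Q ∧ ¬S): β-rule — branch into ¬Q  //  ¬¬S.
                  branch 1.2.2.1.1 (add ¬Q):
                    ○ open, literals {P=true, Q=false, R=false, S=true}.
                  branch 1.2.2.1.2 (add ¬¬S):
                    ○ open, literals {P=true, R=false, S=true}.
              branch 1.2.2.2 (add ¬P, ¬S):
                ¬(Q ∧ ¬S): β-rule — branch into ¬Q  //  ¬¬S.
                  branch 1.2.2.2.1 (add ¬Q):
                    ○ open, literals {P=false, Q=false, R=false, S=false}.
                  branch 1.2.2.2.2 (add ¬¬S):
                    × closes — contains both S and ¬S.
  branch 2 (add ¬(S → ¬R), ¬((((S ∧ Q) ∧ ¬T) → ¬(Q ∧ ¬S)) ∧ (P ↔ S))):
    ¬(S → ¬R): α-rule — add S, ¬¬R.
    ¬((((S ∧ Q) ∧ ¬T) → ¬(Q ∧ ¬S)) ∧ (P ↔ S)): β-rule — branch into ¬(((S ∧ Q) ∧ ¬T) → ¬(Q ∧ ¬S))  //  ¬(P ↔ S).
      branch 2.1 (add ¬(((S ∧ Q) ∧ ¬T) → ¬(Q ∧ ¬S))):
        ¬(((S ∧ Q) ∧ ¬T) → ¬(Q ∧ ¬S)): α-rule — add ((S ∧ Q) ∧ ¬T), ¬¬(Q ∧ ¬S).
        ((S ∧ Q) ∧ ¬T): α-rule — add (S ∧ Q), ¬T.
        ¬¬(Q ∧ ¬S): α-rule — add Q, ¬S.
        × closes — contains both S and ¬S.
      branch 2.2 (add ¬(P ↔ S)):
        ¬(P ↔ S): β-rule — branch into P, ¬S  //  ¬P, S.
          branch 2.2.1 (add P, ¬S):
            × closes — contains both S and ¬S.
          branch 2.2.2 (add ¬P, S):
            ○ open, literals {P=false, R=true, S=true}.
7 branches closed, 13 open.
An open branch gives a satisfying assignment: P=false, S=false.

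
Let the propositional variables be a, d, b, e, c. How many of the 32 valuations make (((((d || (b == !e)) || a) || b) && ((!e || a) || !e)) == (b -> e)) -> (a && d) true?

24

Initial set: {((((((d || (b == !e)) || a) || b) && ((!e || a) || !e)) == (b -> e)) -> (a && d))}.
((((((d || (b == !e)) || a) || b) && ((!e || a) || !e)) == (b -> e)) -> (a && d)): β-rule — branch into !(((((d || (b == !e)) || a) || b) && ((!e || a) || !e)) == (b -> e))  //  (a && d).
  branch 1 (add !(((((d || (b == !e)) || a) || b) && ((!e || a) || !e)) == (b -> e))):
    !(((((d || (b == !e)) || a) || b) && ((!e || a) || !e)) == (b -> e)): β-rule — branch into ((((d || (b == !e)) || a) || b) && ((!e || a) || !e)), !(b -> e)  //  !((((d || (b == !e)) || a) || b) && ((!e || a) || !e)), (b -> e).
      branch 1.1 (add ((((d || (b == !e)) || a) || b) && ((!e || a) || !e)), !(b -> e)):
        ((((d || (b == !e)) || a) || b) && ((!e || a) || !e)): α-rule — add (((d || (b == !e)) || a) || b), ((!e || a) || !e).
        !(b -> e): α-rule — add b, !e.
        (((d || (b == !e)) || a) || b): β-rule — branch into ((d || (b == !e)) || a)  //  b.
          branch 1.1.1 (add ((d || (b == !e)) || a)):
            ((!e || a) || !e): β-rule — branch into (!e || a)  //  !e.
              branch 1.1.1.1 (add (!e || a)):
                ((d || (b == !e)) || a): β-rule — branch into (d || (b == !e))  //  a.
                  branch 1.1.1.1.1 (add (d || (b == !e))):
                    (!e || a): β-rule — branch into !e  //  a.
                      branch 1.1.1.1.1.1 (add !e):
                        (d || (b == !e)): β-rule — branch into d  //  (b == !e).
                          branch 1.1.1.1.1.1.1 (add d):
                            ○ open, literals {b=1, d=1, e=0}.
                          branch 1.1.1.1.1.1.2 (add (b == !e)):
                            (b == !e): β-rule — branch into b, !e  //  !b, !!e.
                              branch 1.1.1.1.1.1.2.1 (add b, !e):
                                ○ open, literals {b=1, e=0}.
                              branch 1.1.1.1.1.1.2.2 (add !b, !!e):
                                × closes — contains both b and !b.
                      branch 1.1.1.1.1.2 (add a):
                        (d || (b == !e)): β-rule — branch into d  //  (b == !e).
                          branch 1.1.1.1.1.2.1 (add d):
                            ○ open, literals {a=1, b=1, d=1, e=0}.
                          branch 1.1.1.1.1.2.2 (add (b == !e)):
                            (b == !e): β-rule — branch into b, !e  //  !b, !!e.
                              branch 1.1.1.1.1.2.2.1 (add b, !e):
                                ○ open, literals {a=1, b=1, e=0}.
                              branch 1.1.1.1.1.2.2.2 (add !b, !!e):
                                × closes — contains both b and !b.
                  branch 1.1.1.1.2 (add a):
                    (!e || a): β-rule — branch into !e  //  a.
                      branch 1.1.1.1.2.1 (add !e):
                        ○ open, literals {a=1, b=1, e=0}.
                      branch 1.1.1.1.2.2 (add a):
                        ○ open, literals {a=1, b=1, e=0}.
              branch 1.1.1.2 (add !e):
                ((d || (b == !e)) || a): β-rule — branch into (d || (b == !e))  //  a.
                  branch 1.1.1.2.1 (add (d || (b == !e))):
                    (d || (b == !e)): β-rule — branch into d  //  (b == !e).
                      branch 1.1.1.2.1.1 (add d):
                        ○ open, literals {b=1, d=1, e=0}.
                      branch 1.1.1.2.1.2 (add (b == !e)):
                        (b == !e): β-rule — branch into b, !e  //  !b, !!e.
                          branch 1.1.1.2.1.2.1 (add b, !e):
                            ○ open, literals {b=1, e=0}.
                          branch 1.1.1.2.1.2.2 (add !b, !!e):
                            × closes — contains both b and !b.
                  branch 1.1.1.2.2 (add a):
                    ○ open, literals {a=1, b=1, e=0}.
          branch 1.1.2 (add b):
            ((!e || a) || !e): β-rule — branch into (!e || a)  //  !e.
              branch 1.1.2.1 (add (!e || a)):
                (!e || a): β-rule — branch into !e  //  a.
                  branch 1.1.2.1.1 (add !e):
                    ○ open, literals {b=1, e=0}.
                  branch 1.1.2.1.2 (add a):
                    ○ open, literals {a=1, b=1, e=0}.
              branch 1.1.2.2 (add !e):
                ○ open, literals {b=1, e=0}.
      branch 1.2 (add !((((d || (b == !e)) || a) || b) && ((!e || a) || !e)), (b -> e)):
        !((((d || (b == !e)) || a) || b) && ((!e || a) || !e)): β-rule — branch into !(((d || (b == !e)) || a) || b)  //  !((!e || a) || !e).
          branch 1.2.1 (add !(((d || (b == !e)) || a) || b)):
            !(((d || (b == !e)) || a) || b): α-rule — add !((d || (b == !e)) || a), !b.
            !((d || (b == !e)) || a): α-rule — add !(d || (b == !e)), !a.
            !(d || (b == !e)): α-rule — add !d, !(b == !e).
            (b -> e): β-rule — branch into !b  //  e.
              branch 1.2.1.1 (add !b):
                !(b == !e): β-rule — branch into b, !!e  //  !b, !e.
                  branch 1.2.1.1.1 (add b, !!e):
                    × closes — contains both b and !b.
                  branch 1.2.1.1.2 (add !b, !e):
                    ○ open, literals {a=0, b=0, d=0, e=0}.
              branch 1.2.1.2 (add e):
                !(b == !e): β-rule — branch into b, !!e  //  !b, !e.
                  branch 1.2.1.2.1 (add b, !!e):
                    × closes — contains both b and !b.
                  branch 1.2.1.2.2 (add !b, !e):
                    × closes — contains both e and !e.
          branch 1.2.2 (add !((!e || a) || !e)):
            !((!e || a) || !e): α-rule — add !(!e || a), !!e.
            !(!e || a): α-rule — add !!e, !a.
            (b -> e): β-rule — branch into !b  //  e.
              branch 1.2.2.1 (add !b):
                ○ open, literals {a=0, b=0, e=1}.
              branch 1.2.2.2 (add e):
                ○ open, literals {a=0, e=1}.
  branch 2 (add (a && d)):
    (a && d): α-rule — add a, d.
    ○ open, literals {a=1, d=1}.
6 branches closed, 16 open.
Each open branch fixes some atoms; the unmentioned ones are free. Counting distinct full assignments: branch {b=1, d=1, e=0} (a, c) contributes 4 new; branch {b=1, e=0} (a, d, c) contributes 4 new; branch {a=1, b=1, d=1, e=0} (c) contributes 0 new; branch {a=1, b=1, e=0} (d, c) contributes 0 new; branch {a=1, b=1, e=0} (d, c) contributes 0 new; branch {a=1, b=1, e=0} (d, c) contributes 0 new; branch {b=1, d=1, e=0} (a, c) contributes 0 new; branch {b=1, e=0} (a, d, c) contributes 0 new; branch {a=1, b=1, e=0} (d, c) contributes 0 new; branch {b=1, e=0} (a, d, c) contributes 0 new; branch {a=1, b=1, e=0} (d, c) contributes 0 new; branch {b=1, e=0} (a, d, c) contributes 0 new; branch {a=0, b=0, d=0, e=0} (c) contributes 2 new; branch {a=0, b=0, e=1} (d, c) contributes 4 new; branch {a=0, e=1} (d, b, c) contributes 4 new; branch {a=1, d=1} (b, e, c) contributes 6 new. Total: 24.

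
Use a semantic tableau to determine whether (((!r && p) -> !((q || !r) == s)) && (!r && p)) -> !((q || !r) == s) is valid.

Assume the negation and expand:
Initial set: {!((((!r && p) -> !((q || !r) == s)) && (!r && p)) -> !((q || !r) == s))}.
!((((!r && p) -> !((q || !r) == s)) && (!r && p)) -> !((q || !r) == s)): α-rule — add (((!r && p) -> !((q || !r) == s)) && (!r && p)), !!((q || !r) == s).
(((!r && p) -> !((q || !r) == s)) && (!r && p)): α-rule — add ((!r && p) -> !((q || !r) == s)), (!r && p).
(!r && p): α-rule — add !r, p.
!!((q || !r) == s): β-rule — branch into (q || !r), s  //  !(q || !r), !s.
  branch 1 (add (q || !r), s):
    ((!r && p) -> !((q || !r) == s)): β-rule — branch into !(!r && p)  //  !((q || !r) == s).
      branch 1.1 (add !(!r && p)):
        (q || !r): β-rule — branch into q  //  !r.
          branch 1.1.1 (add q):
            !(!r && p): β-rule — branch into !!r  //  !p.
              branch 1.1.1.1 (add !!r):
                × closes — contains both r and !r.
              branch 1.1.1.2 (add !p):
                × closes — contains both p and !p.
          branch 1.1.2 (add !r):
            !(!r && p): β-rule — branch into !!r  //  !p.
              branch 1.1.2.1 (add !!r):
                × closes — contains both r and !r.
              branch 1.1.2.2 (add !p):
                × closes — contains both p and !p.
      branch 1.2 (add !((q || !r) == s)):
        (q || !r): β-rule — branch into q  //  !r.
          branch 1.2.1 (add q):
            !((q || !r) == s): β-rule — branch into (q || !r), !s  //  !(q || !r), s.
              branch 1.2.1.1 (add (q || !r), !s):
                × closes — contains both s and !s.
              branch 1.2.1.2 (add !(q || !r), s):
                !(q || !r): α-rule — add !q, !!r.
                × closes — contains both q and !q.
          branch 1.2.2 (add !r):
            !((q || !r) == s): β-rule — branch into (q || !r), !s  //  !(q || !r), s.
              branch 1.2.2.1 (add (q || !r), !s):
                × closes — contains both s and !s.
              branch 1.2.2.2 (add !(q || !r), s):
                !(q || !r): α-rule — add !q, !!r.
                × closes — contains both r and !r.
  branch 2 (add !(q || !r), !s):
    !(q || !r): α-rule — add !q, !!r.
    × closes — contains both r and !r.
All 9 branches close.
Every branch closed, so the negation is unsatisfiable and the formula is valid.

Valid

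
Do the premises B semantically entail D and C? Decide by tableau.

No

Initial set: {B; not (D and C)}.
not (D and C): β-rule — branch into not D  //  not C.
  branch 1 (add not D):
    ○ open, literals {B=T, D=F}.
  branch 2 (add not C):
    ○ open, literals {B=T, C=F}.
0 branches closed, 2 open.
An open branch gives a countermodel: B=T, D=F (unmentioned atoms arbitrary); the premises hold there but the conclusion fails.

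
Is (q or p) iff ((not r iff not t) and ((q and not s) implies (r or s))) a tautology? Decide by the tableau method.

Not valid

Assume the negation and expand:
Initial set: {not ((q or p) iff ((not r iff not t) and ((q and not s) implies (r or s))))}.
not ((q or p) iff ((not r iff not t) and ((q and not s) implies (r or s)))): β-rule — branch into (q or p), not ((not r iff not t) and ((q and not s) implies (r or s)))  //  not (q or p), ((not r iff not t) and ((q and not s) implies (r or s))).
  branch 1 (add (q or p), not ((not r iff not t) and ((q and not s) implies (r or s)))):
    (q or p): β-rule — branch into q  //  p.
      branch 1.1 (add q):
        not ((not r iff not t) and ((q and not s) implies (r or s))): β-rule — branch into not (not r iff not t)  //  not ((q and not s) implies (r or s)).
          branch 1.1.1 (add not (not r iff not t)):
            not (not r iff not t): β-rule — branch into not r, not not t  //  not not r, not t.
              branch 1.1.1.1 (add not r, not not t):
                ○ open, literals {q=true, r=false, t=true}.
              branch 1.1.1.2 (add not not r, not t):
                ○ open, literals {q=true, r=true, t=false}.
          branch 1.1.2 (add not ((q and not s) implies (r or s))):
            not ((q and not s) implies (r or s)): α-rule — add (q and not s), not (r or s).
            (q and not s): α-rule — add q, not s.
            not (r or s): α-rule — add not r, not s.
            ○ open, literals {q=true, r=false, s=false}.
      branch 1.2 (add p):
        not ((not r iff not t) and ((q and not s) implies (r or s))): β-rule — branch into not (not r iff not t)  //  not ((q and not s) implies (r or s)).
          branch 1.2.1 (add not (not r iff not t)):
            not (not r iff not t): β-rule — branch into not r, not not t  //  not not r, not t.
              branch 1.2.1.1 (add not r, not not t):
                ○ open, literals {p=true, r=false, t=true}.
              branch 1.2.1.2 (add not not r, not t):
                ○ open, literals {p=true, r=true, t=false}.
          branch 1.2.2 (add not ((q and not s) implies (r or s))):
            not ((q and not s) implies (r or s)): α-rule — add (q and not s), not (r or s).
            (q and not s): α-rule — add q, not s.
            not (r or s): α-rule — add not r, not s.
            ○ open, literals {p=true, q=true, r=false, s=false}.
  branch 2 (add not (q or p), ((not r iff not t) and ((q and not s) implies (r or s)))):
    not (q or p): α-rule — add not q, not p.
    ((not r iff not t) and ((q and not s) implies (r or s))): α-rule — add (not r iff not t), ((q and not s) implies (r or s)).
    (not r iff not t): β-rule — branch into not r, not t  //  not not r, not not t.
      branch 2.1 (add not r, not t):
        ((q and not s) implies (r or s)): β-rule — branch into not (q and not s)  //  (r or s).
          branch 2.1.1 (add not (q and not s)):
            not (q and not s): β-rule — branch into not q  //  not not s.
              branch 2.1.1.1 (add not q):
                ○ open, literals {p=false, q=false, r=false, t=false}.
              branch 2.1.1.2 (add not not s):
                ○ open, literals {p=false, q=false, r=false, s=true, t=false}.
          branch 2.1.2 (add (r or s)):
            (r or s): β-rule — branch into r  //  s.
              branch 2.1.2.1 (add r):
                × closes — contains both r and not r.
              branch 2.1.2.2 (add s):
                ○ open, literals {p=false, q=false, r=false, s=true, t=false}.
      branch 2.2 (add not not r, not not t):
        ((q and not s) implies (r or s)): β-rule — branch into not (q and not s)  //  (r or s).
          branch 2.2.1 (add not (q and not s)):
            not (q and not s): β-rule — branch into not q  //  not not s.
              branch 2.2.1.1 (add not q):
                ○ open, literals {p=false, q=false, r=true, t=true}.
              branch 2.2.1.2 (add not not s):
                ○ open, literals {p=false, q=false, r=true, s=true, t=true}.
          branch 2.2.2 (add (r or s)):
            (r or s): β-rule — branch into r  //  s.
              branch 2.2.2.1 (add r):
                ○ open, literals {p=false, q=false, r=true, t=true}.
              branch 2.2.2.2 (add s):
                ○ open, literals {p=false, q=false, r=true, s=true, t=true}.
1 branch closed, 13 open.
An open branch gives a countermodel: q=true, r=false, t=true (unmentioned atoms arbitrary); under it the original formula is false.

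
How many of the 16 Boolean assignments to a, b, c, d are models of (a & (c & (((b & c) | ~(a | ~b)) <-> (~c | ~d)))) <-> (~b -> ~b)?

2

Initial set: {((a & (c & (((b & c) | ~(a | ~b)) <-> (~c | ~d)))) <-> (~b -> ~b))}.
((a & (c & (((b & c) | ~(a | ~b)) <-> (~c | ~d)))) <-> (~b -> ~b)): β-rule — branch into (a & (c & (((b & c) | ~(a | ~b)) <-> (~c | ~d)))), (~b -> ~b)  //  ~(a & (c & (((b & c) | ~(a | ~b)) <-> (~c | ~d)))), ~(~b -> ~b).
  branch 1 (add (a & (c & (((b & c) | ~(a | ~b)) <-> (~c | ~d)))), (~b -> ~b)):
    (a & (c & (((b & c) | ~(a | ~b)) <-> (~c | ~d)))): α-rule — add a, (c & (((b & c) | ~(a | ~b)) <-> (~c | ~d))).
    (c & (((b & c) | ~(a | ~b)) <-> (~c | ~d))): α-rule — add c, (((b & c) | ~(a | ~b)) <-> (~c | ~d)).
    (~b -> ~b): β-rule — branch into ~~b  //  ~b.
      branch 1.1 (add ~~b):
        (((b & c) | ~(a | ~b)) <-> (~c | ~d)): β-rule — branch into ((b & c) | ~(a | ~b)), (~c | ~d)  //  ~((b & c) | ~(a | ~b)), ~(~c | ~d).
          branch 1.1.1 (add ((b & c) | ~(a | ~b)), (~c | ~d)):
            ((b & c) | ~(a | ~b)): β-rule — branch into (b & c)  //  ~(a | ~b).
              branch 1.1.1.1 (add (b & c)):
                (b & c): α-rule — add b, c.
                (~c | ~d): β-rule — branch into ~c  //  ~d.
                  branch 1.1.1.1.1 (add ~c):
                    × closes — contains both c and ~c.
                  branch 1.1.1.1.2 (add ~d):
                    ○ open, literals {a=true, b=true, c=true, d=false}.
              branch 1.1.1.2 (add ~(a | ~b)):
                ~(a | ~b): α-rule — add ~a, ~~b.
                × closes — contains both a and ~a.
          branch 1.1.2 (add ~((b & c) | ~(a | ~b)), ~(~c | ~d)):
            ~((b & c) | ~(a | ~b)): α-rule — add ~(b & c), ~~(a | ~b).
            ~(~c | ~d): α-rule — add ~~c, ~~d.
            ~(b & c): β-rule — branch into ~b  //  ~c.
              branch 1.1.2.1 (add ~b):
                × closes — contains both b and ~b.
              branch 1.1.2.2 (add ~c):
                × closes — contains both c and ~c.
      branch 1.2 (add ~b):
        (((b & c) | ~(a | ~b)) <-> (~c | ~d)): β-rule — branch into ((b & c) | ~(a | ~b)), (~c | ~d)  //  ~((b & c) | ~(a | ~b)), ~(~c | ~d).
          branch 1.2.1 (add ((b & c) | ~(a | ~b)), (~c | ~d)):
            ((b & c) | ~(a | ~b)): β-rule — branch into (b & c)  //  ~(a | ~b).
              branch 1.2.1.1 (add (b & c)):
                (b & c): α-rule — add b, c.
                × closes — contains both b and ~b.
              branch 1.2.1.2 (add ~(a | ~b)):
                ~(a | ~b): α-rule — add ~a, ~~b.
                × closes — contains both a and ~a.
          branch 1.2.2 (add ~((b & c) | ~(a | ~b)), ~(~c | ~d)):
            ~((b & c) | ~(a | ~b)): α-rule — add ~(b & c), ~~(a | ~b).
            ~(~c | ~d): α-rule — add ~~c, ~~d.
            ~(b & c): β-rule — branch into ~b  //  ~c.
              branch 1.2.2.1 (add ~b):
                ~~(a | ~b): β-rule — branch into a  //  ~b.
                  branch 1.2.2.1.1 (add a):
                    ○ open, literals {a=true, b=false, c=true, d=true}.
                  branch 1.2.2.1.2 (add ~b):
                    ○ open, literals {a=true, b=false, c=true, d=true}.
              branch 1.2.2.2 (add ~c):
                × closes — contains both c and ~c.
  branch 2 (add ~(a & (c & (((b & c) | ~(a | ~b)) <-> (~c | ~d)))), ~(~b -> ~b)):
    ~(~b -> ~b): α-rule — add ~b, ~~b.
    × closes — contains both b and ~b.
8 branches closed, 3 open.
Each open branch fixes some atoms; the unmentioned ones are free. Counting distinct full assignments: branch {a=true, b=true, c=true, d=false} (none free) contributes 1 new; branch {a=true, b=false, c=true, d=true} (none free) contributes 1 new; branch {a=true, b=false, c=true, d=true} (none free) contributes 0 new. Total: 2.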